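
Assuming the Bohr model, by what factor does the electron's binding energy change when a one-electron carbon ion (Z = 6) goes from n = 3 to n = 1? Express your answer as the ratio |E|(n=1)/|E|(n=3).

|E| ∝ Z^2 · n^-2; with Z fixed, |E| ∝ n^-2.
|E|(n=1)/|E|(n=3) = (1/3)^-2 = 9

9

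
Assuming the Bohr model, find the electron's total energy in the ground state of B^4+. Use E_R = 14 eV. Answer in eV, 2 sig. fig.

-350 eV

E_n = −E_R·Z²/n² = −14 × 5²/1² = -350 eV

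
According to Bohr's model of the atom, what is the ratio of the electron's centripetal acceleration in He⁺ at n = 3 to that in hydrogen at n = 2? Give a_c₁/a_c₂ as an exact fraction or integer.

a_c ∝ Z^3 · n^-4
a_c₁/a_c₂ = (2/1)^3 · (3/2)^-4 = 128/81

128/81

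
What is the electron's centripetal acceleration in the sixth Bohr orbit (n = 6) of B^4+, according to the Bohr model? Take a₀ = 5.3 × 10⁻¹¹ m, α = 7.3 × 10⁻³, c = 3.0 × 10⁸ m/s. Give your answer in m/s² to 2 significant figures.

r = n²a₀/Z = 3.8 × 10⁻¹⁰ m, v = Zαc/n = 1.8 × 10⁶ m/s
a = v²/r = (1.8 × 10⁶)² / 3.8 × 10⁻¹⁰ = 8.7 × 10²¹ m/s²

8.7 × 10²¹ m/s²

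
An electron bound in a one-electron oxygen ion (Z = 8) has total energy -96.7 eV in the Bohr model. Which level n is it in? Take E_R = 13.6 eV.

3

E_n = −E_R Z²/n² ⇒ n² = E_R Z²/(−E_n) = 13.6 × 8² / 96.7 ≈ 9.00
n = 3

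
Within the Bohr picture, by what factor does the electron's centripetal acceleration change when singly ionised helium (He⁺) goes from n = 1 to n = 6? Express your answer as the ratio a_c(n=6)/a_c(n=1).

a_c ∝ Z^3 · n^-4; with Z fixed, a_c ∝ n^-4.
a_c(n=6)/a_c(n=1) = (6/1)^-4 = 1/1296

1/1296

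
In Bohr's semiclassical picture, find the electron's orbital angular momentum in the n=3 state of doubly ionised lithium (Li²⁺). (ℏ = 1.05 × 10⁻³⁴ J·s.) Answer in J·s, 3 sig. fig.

3.15 × 10⁻³⁴ J·s

L_n = nℏ = 3 × 1.05 × 10⁻³⁴ = 3.15 × 10⁻³⁴ J·s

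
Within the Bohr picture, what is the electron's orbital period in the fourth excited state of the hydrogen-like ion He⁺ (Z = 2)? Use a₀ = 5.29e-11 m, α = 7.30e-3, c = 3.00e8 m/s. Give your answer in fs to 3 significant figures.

4.74 fs

r = n²a₀/Z = 5²·5.29e-11/2 = 6.61e-10 m
v = Zαc/n = 2·0.00730·3.00e8/5 = 8.76e5 m/s
T = 2πr/v = 4.74e-15 s = 4.74 fs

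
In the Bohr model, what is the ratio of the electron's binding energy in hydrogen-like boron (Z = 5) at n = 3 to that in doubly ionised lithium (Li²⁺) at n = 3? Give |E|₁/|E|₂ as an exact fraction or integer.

25/9

|E| ∝ Z^2 · n^-2
|E|₁/|E|₂ = (5/3)^2 · (3/3)^-2 = 25/9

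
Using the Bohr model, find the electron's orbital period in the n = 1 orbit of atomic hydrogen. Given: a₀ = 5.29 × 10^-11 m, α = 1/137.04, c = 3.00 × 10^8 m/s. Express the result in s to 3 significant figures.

1.52 × 10^-16 s

r = n²a₀/Z = 1²·5.29 × 10^-11/1 = 5.29 × 10^-11 m
v = Zαc/n = 1·0.00730·3.00 × 10^8/1 = 2.19 × 10^6 m/s
T = 2πr/v = 1.52 × 10^-16 s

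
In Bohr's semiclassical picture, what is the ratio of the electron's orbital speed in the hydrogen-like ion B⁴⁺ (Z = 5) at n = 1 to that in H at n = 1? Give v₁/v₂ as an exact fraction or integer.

5

v ∝ Z^1 · n^-1
v₁/v₂ = (5/1)^1 · (1/1)^-1 = 5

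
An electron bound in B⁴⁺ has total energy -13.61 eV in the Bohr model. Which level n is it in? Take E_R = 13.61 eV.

5

E_n = −E_R Z²/n² ⇒ n² = E_R Z²/(−E_n) = 13.61 × 5² / 13.61 ≈ 25.00
n = 5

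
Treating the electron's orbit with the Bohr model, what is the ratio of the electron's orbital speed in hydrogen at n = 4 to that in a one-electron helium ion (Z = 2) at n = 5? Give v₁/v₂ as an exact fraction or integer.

5/8

v ∝ Z^1 · n^-1
v₁/v₂ = (1/2)^1 · (4/5)^-1 = 5/8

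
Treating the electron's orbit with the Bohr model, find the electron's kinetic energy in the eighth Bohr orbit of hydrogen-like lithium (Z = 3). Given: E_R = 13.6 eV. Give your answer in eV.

For a Coulomb orbit the virial theorem gives K = −E_n.
E_n = −E_R·Z²/n², so K = E_R·Z²/n² = 13.6 × 3²/8² = 1.91 eV

1.91 eV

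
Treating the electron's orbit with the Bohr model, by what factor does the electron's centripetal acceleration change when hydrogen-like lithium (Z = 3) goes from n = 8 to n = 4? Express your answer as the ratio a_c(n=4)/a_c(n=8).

a_c ∝ Z^3 · n^-4; with Z fixed, a_c ∝ n^-4.
a_c(n=4)/a_c(n=8) = (4/8)^-4 = 16

16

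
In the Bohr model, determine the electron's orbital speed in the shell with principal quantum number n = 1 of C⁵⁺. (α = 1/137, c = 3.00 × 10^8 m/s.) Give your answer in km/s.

1.31 × 10^4 km/s

v_n = Zαc/n = 6 × 0.00730 × 3.00 × 10^8 / 1
    = 1.31 × 10^4 km/s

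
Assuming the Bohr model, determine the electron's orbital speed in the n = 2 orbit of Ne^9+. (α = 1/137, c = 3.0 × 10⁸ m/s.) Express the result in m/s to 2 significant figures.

v_n = Zαc/n = 10 × 0.0073 × 3.0 × 10⁸ / 2
    = 1.1 × 10⁷ m/s

1.1 × 10⁷ m/s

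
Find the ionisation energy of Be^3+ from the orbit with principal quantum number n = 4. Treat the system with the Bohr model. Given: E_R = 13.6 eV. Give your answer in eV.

E_n = −E_R·Z²/n² = −13.6 × 4²/4² eV = -13.6 eV
Ionisation energy = −E_n = 13.6 eV

13.6 eV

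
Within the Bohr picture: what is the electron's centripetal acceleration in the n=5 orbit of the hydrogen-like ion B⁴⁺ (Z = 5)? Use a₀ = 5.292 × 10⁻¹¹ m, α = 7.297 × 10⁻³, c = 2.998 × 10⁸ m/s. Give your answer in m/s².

r = n²a₀/Z = 2.646 × 10⁻¹⁰ m, v = Zαc/n = 2.188 × 10⁶ m/s
a = v²/r = (2.188 × 10⁶)² / 2.646 × 10⁻¹⁰ = 1.809 × 10²² m/s²

1.809 × 10²² m/s²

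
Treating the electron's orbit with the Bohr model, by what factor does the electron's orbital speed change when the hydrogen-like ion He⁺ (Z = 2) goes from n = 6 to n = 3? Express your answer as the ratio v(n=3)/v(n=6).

2

v ∝ Z^1 · n^-1; with Z fixed, v ∝ n^-1.
v(n=3)/v(n=6) = (3/6)^-1 = 2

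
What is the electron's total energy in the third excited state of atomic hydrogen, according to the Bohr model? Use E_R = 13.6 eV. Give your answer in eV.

-0.850 eV

E_n = −E_R·Z²/n² = −13.6 × 1²/4² = -0.850 eV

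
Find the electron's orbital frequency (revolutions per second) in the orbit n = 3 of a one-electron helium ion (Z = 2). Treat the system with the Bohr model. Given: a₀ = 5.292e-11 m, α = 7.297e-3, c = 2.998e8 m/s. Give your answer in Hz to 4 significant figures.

r = n²a₀/Z = 2.381e-10 m, v = Zαc/n = 1.458e6 m/s
f = v/(2πr) = 9.747e14 Hz

9.747e14 Hz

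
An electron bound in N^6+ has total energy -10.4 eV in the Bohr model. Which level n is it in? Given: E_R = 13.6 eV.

8

E_n = −E_R Z²/n² ⇒ n² = E_R Z²/(−E_n) = 13.6 × 7² / 10.4 ≈ 64.08
n = 8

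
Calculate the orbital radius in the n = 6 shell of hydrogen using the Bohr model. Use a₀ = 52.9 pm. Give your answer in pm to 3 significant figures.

r_n = n²a₀/Z = 6² × 52.9 / 1
    = 36 × 52.9 / 1 = 1900 pm

1900 pm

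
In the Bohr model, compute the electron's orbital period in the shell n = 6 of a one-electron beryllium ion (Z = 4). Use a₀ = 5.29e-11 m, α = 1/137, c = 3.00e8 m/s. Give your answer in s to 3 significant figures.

r = n²a₀/Z = 6²·5.29e-11/4 = 4.76e-10 m
v = Zαc/n = 4·0.00730·3.00e8/6 = 1.46e6 m/s
T = 2πr/v = 2.05e-15 s

2.05e-15 s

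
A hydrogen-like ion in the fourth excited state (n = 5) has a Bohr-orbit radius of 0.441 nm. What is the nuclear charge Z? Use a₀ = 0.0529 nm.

3

r_n = n²a₀/Z ⇒ Z = n²a₀/r = 5² × 0.0529 / 0.441 ≈ 3.00
Z = 3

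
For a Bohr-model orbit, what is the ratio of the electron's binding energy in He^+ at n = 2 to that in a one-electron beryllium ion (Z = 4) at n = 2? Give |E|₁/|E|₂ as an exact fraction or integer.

1/4

|E| ∝ Z^2 · n^-2
|E|₁/|E|₂ = (2/4)^2 · (2/2)^-2 = 1/4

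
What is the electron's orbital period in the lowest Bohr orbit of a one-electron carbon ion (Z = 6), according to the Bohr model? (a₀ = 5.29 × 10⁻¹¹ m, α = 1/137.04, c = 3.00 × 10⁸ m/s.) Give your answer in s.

r = n²a₀/Z = 1²·5.29 × 10⁻¹¹/6 = 8.82 × 10⁻¹² m
v = Zαc/n = 6·0.00730·3.00 × 10⁸/1 = 1.31 × 10⁷ m/s
T = 2πr/v = 4.22 × 10⁻¹⁸ s

4.22 × 10⁻¹⁸ s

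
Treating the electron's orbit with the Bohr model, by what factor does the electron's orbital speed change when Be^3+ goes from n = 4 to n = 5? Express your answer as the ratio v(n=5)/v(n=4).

4/5

v ∝ Z^1 · n^-1; with Z fixed, v ∝ n^-1.
v(n=5)/v(n=4) = (5/4)^-1 = 4/5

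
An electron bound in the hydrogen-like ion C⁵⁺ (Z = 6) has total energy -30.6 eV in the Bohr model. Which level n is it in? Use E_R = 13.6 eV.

E_n = −E_R Z²/n² ⇒ n² = E_R Z²/(−E_n) = 13.6 × 6² / 30.6 ≈ 16.00
n = 4

4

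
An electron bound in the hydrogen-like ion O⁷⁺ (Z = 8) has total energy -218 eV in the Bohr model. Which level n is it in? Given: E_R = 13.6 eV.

E_n = −E_R Z²/n² ⇒ n² = E_R Z²/(−E_n) = 13.6 × 8² / 218 ≈ 3.99
n = 2

2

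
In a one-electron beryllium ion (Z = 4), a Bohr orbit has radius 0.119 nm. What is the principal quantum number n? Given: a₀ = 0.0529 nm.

3

r_n = n²a₀/Z ⇒ n² = rZ/a₀ = 0.119 × 4 / 0.0529 ≈ 9.00
n = 3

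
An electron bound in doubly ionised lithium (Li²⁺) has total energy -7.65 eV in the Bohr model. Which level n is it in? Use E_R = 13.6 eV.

4

E_n = −E_R Z²/n² ⇒ n² = E_R Z²/(−E_n) = 13.6 × 3² / 7.65 ≈ 16.00
n = 4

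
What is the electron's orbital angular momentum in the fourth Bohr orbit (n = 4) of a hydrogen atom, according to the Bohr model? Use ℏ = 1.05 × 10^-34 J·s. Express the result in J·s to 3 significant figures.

4.20 × 10^-34 J·s

L_n = nℏ = 4 × 1.05 × 10^-34 = 4.20 × 10^-34 J·s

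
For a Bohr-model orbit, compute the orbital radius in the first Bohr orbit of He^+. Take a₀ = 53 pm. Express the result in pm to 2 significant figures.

r_n = n²a₀/Z = 1² × 53 / 2
    = 1 × 53 / 2 = 26 pm

26 pm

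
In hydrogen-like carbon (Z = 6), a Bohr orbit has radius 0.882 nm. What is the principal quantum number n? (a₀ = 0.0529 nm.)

10

r_n = n²a₀/Z ⇒ n² = rZ/a₀ = 0.882 × 6 / 0.0529 ≈ 100.04
n = 10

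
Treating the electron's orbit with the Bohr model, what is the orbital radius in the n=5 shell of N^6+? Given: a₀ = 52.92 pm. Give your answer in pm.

189.0 pm

r_n = n²a₀/Z = 5² × 52.92 / 7
    = 25 × 52.92 / 7 = 189.0 pm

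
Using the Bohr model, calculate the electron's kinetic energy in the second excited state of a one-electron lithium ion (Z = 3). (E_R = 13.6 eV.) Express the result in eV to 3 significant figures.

For a Coulomb orbit the virial theorem gives K = −E_n.
E_n = −E_R·Z²/n², so K = E_R·Z²/n² = 13.6 × 3²/3² = 13.6 eV

13.6 eV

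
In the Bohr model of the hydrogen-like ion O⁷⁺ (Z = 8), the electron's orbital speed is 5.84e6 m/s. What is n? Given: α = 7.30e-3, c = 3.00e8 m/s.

3

v_n = Zαc/n ⇒ n = Zαc/v = 8 × 0.00730 × 3.00e8 / 5.84e6 ≈ 3.00
n = 3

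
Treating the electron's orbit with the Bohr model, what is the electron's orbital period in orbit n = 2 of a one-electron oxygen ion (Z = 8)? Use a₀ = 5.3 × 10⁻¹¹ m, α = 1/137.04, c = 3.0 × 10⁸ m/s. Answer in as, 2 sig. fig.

r = n²a₀/Z = 2²·5.3 × 10⁻¹¹/8 = 2.6 × 10⁻¹¹ m
v = Zαc/n = 8·0.0073·3.0 × 10⁸/2 = 8.8 × 10⁶ m/s
T = 2πr/v = 1.9 × 10⁻¹⁷ s = 19 as

19 as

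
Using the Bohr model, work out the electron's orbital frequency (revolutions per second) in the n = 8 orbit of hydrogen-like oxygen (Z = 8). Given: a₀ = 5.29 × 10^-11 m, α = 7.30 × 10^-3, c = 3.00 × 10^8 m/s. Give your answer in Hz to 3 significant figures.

8.24 × 10^14 Hz

r = n²a₀/Z = 4.23 × 10^-10 m, v = Zαc/n = 2.19 × 10^6 m/s
f = v/(2πr) = 8.24 × 10^14 Hz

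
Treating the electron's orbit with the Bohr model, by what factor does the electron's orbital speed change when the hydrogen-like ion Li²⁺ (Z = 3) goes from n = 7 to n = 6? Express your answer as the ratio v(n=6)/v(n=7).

v ∝ Z^1 · n^-1; with Z fixed, v ∝ n^-1.
v(n=6)/v(n=7) = (6/7)^-1 = 7/6

7/6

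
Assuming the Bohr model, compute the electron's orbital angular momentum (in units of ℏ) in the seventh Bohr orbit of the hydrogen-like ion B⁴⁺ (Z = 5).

7

L_n = nℏ, so L/ℏ = n = 7.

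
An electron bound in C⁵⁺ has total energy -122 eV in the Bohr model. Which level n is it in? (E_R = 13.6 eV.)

E_n = −E_R Z²/n² ⇒ n² = E_R Z²/(−E_n) = 13.6 × 6² / 122 ≈ 4.01
n = 2

2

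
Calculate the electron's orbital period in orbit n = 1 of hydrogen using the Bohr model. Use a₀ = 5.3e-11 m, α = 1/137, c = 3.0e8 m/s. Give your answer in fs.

0.15 fs

r = n²a₀/Z = 1²·5.3e-11/1 = 5.3e-11 m
v = Zαc/n = 1·0.0073·3.0e8/1 = 2.2e6 m/s
T = 2πr/v = 1.5e-16 s = 0.15 fs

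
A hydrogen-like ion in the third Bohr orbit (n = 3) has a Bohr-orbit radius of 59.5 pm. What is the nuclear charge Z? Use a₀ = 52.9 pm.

8

r_n = n²a₀/Z ⇒ Z = n²a₀/r = 3² × 52.9 / 59.5 ≈ 8.00
Z = 8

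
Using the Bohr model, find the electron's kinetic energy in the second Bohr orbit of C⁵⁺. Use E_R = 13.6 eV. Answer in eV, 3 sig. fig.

122 eV

For a Coulomb orbit the virial theorem gives K = −E_n.
E_n = −E_R·Z²/n², so K = E_R·Z²/n² = 13.6 × 6²/2² = 122 eV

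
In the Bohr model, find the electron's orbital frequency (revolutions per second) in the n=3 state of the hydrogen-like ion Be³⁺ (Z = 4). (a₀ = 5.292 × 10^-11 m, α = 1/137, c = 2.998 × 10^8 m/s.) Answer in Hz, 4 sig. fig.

r = n²a₀/Z = 1.191 × 10^-10 m, v = Zαc/n = 2.918 × 10^6 m/s
f = v/(2πr) = 3.900 × 10^15 Hz

3.900 × 10^15 Hz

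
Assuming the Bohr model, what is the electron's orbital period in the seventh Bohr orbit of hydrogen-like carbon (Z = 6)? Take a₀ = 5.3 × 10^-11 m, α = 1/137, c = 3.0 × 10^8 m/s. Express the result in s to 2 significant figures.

r = n²a₀/Z = 7²·5.3 × 10^-11/6 = 4.3 × 10^-10 m
v = Zαc/n = 6·0.0073·3.0 × 10^8/7 = 1.9 × 10^6 m/s
T = 2πr/v = 1.4 × 10^-15 s

1.4 × 10^-15 s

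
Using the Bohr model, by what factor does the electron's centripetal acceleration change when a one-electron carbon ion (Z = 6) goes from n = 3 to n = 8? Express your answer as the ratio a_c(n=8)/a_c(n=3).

81/4096

a_c ∝ Z^3 · n^-4; with Z fixed, a_c ∝ n^-4.
a_c(n=8)/a_c(n=3) = (8/3)^-4 = 81/4096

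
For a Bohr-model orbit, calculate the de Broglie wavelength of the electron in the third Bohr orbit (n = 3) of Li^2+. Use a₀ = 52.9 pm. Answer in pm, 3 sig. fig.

332 pm

The Bohr quantisation condition is nλ = 2πr_n.
r_n = n²a₀/Z = 159 pm
λ = 2πr_n/n = 2π·159/3 = 332 pm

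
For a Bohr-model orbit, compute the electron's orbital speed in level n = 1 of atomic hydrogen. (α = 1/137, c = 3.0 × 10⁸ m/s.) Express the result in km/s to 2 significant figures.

v_n = Zαc/n = 1 × 0.0073 × 3.0 × 10⁸ / 1
    = 2200 km/s

2200 km/s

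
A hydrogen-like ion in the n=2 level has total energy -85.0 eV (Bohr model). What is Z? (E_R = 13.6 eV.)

E_n = −E_R Z²/n² ⇒ Z² = −E_n n²/E_R = 85.0 × 2² / 13.6 ≈ 25.00
Z = 5

5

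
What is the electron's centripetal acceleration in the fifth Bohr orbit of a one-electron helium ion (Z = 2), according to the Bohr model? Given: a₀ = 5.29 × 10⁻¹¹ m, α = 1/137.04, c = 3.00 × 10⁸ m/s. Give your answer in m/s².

r = n²a₀/Z = 6.61 × 10⁻¹⁰ m, v = Zαc/n = 8.76 × 10⁵ m/s
a = v²/r = (8.76 × 10⁵)² / 6.61 × 10⁻¹⁰ = 1.16 × 10²¹ m/s²

1.16 × 10²¹ m/s²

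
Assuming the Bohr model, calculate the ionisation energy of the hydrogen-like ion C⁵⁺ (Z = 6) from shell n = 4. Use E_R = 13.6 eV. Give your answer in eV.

E_n = −E_R·Z²/n² = −13.6 × 6²/4² eV = -30.6 eV
Ionisation energy = −E_n = 30.6 eV

30.6 eV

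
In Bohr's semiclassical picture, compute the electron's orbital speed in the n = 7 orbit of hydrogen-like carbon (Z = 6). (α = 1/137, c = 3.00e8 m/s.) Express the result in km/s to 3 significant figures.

v_n = Zαc/n = 6 × 0.00730 × 3.00e8 / 7
    = 1880 km/s

1880 km/s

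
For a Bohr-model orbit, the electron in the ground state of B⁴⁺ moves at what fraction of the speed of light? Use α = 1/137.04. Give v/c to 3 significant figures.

v_n = Zαc/n, so v/c = Zα/n = 5 × 0.00730 / 1 = 0.0365

0.0365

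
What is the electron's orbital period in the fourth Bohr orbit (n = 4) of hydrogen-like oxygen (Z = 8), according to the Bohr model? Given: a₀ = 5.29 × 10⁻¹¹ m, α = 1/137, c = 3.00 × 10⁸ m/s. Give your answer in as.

r = n²a₀/Z = 4²·5.29 × 10⁻¹¹/8 = 1.06 × 10⁻¹⁰ m
v = Zαc/n = 8·0.00730·3.00 × 10⁸/4 = 4.38 × 10⁶ m/s
T = 2πr/v = 1.52 × 10⁻¹⁶ s = 152 as

152 as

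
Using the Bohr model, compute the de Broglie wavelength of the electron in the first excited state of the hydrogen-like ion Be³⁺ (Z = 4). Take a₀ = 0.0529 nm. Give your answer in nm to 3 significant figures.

The Bohr quantisation condition is nλ = 2πr_n.
r_n = n²a₀/Z = 0.0529 nm
λ = 2πr_n/n = 2π·0.0529/2 = 0.166 nm

0.166 nm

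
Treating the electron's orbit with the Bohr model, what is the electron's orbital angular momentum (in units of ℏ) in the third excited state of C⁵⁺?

4

L_n = nℏ, so L/ℏ = n = 4.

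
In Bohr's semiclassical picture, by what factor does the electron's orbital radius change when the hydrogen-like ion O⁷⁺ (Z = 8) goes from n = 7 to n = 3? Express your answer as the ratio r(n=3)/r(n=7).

9/49

r ∝ Z^-1 · n^2; with Z fixed, r ∝ n^2.
r(n=3)/r(n=7) = (3/7)^2 = 9/49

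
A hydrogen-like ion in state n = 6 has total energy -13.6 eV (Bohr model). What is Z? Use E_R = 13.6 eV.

E_n = −E_R Z²/n² ⇒ Z² = −E_n n²/E_R = 13.6 × 6² / 13.6 ≈ 36.00
Z = 6

6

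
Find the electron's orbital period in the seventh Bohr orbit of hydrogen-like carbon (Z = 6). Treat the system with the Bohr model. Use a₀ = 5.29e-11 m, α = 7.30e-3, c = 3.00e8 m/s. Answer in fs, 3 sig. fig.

1.45 fs

r = n²a₀/Z = 7²·5.29e-11/6 = 4.32e-10 m
v = Zαc/n = 6·0.00730·3.00e8/7 = 1.88e6 m/s
T = 2πr/v = 1.45e-15 s = 1.45 fs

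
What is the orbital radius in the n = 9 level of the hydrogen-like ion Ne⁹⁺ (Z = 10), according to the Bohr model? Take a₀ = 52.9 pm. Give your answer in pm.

r_n = n²a₀/Z = 9² × 52.9 / 10
    = 81 × 52.9 / 10 = 428 pm

428 pm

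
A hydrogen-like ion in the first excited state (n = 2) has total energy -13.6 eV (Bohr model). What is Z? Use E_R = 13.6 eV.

2

E_n = −E_R Z²/n² ⇒ Z² = −E_n n²/E_R = 13.6 × 2² / 13.6 ≈ 4.00
Z = 2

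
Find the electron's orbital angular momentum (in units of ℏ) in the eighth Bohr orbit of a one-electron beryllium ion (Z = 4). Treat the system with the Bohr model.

L_n = nℏ, so L/ℏ = n = 8.

8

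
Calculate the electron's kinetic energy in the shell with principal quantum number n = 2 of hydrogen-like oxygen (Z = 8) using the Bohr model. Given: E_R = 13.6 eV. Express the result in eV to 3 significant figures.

218 eV

For a Coulomb orbit the virial theorem gives K = −E_n.
E_n = −E_R·Z²/n², so K = E_R·Z²/n² = 13.6 × 8²/2² = 218 eV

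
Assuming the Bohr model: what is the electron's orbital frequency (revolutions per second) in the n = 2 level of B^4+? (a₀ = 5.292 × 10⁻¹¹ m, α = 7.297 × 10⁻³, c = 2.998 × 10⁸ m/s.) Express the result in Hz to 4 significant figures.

2.056 × 10¹⁶ Hz

r = n²a₀/Z = 4.234 × 10⁻¹¹ m, v = Zαc/n = 5.469 × 10⁶ m/s
f = v/(2πr) = 2.056 × 10¹⁶ Hz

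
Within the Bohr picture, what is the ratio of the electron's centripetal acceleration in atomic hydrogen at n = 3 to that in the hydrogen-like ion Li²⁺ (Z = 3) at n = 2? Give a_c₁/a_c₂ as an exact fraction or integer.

16/2187

a_c ∝ Z^3 · n^-4
a_c₁/a_c₂ = (1/3)^3 · (3/2)^-4 = 16/2187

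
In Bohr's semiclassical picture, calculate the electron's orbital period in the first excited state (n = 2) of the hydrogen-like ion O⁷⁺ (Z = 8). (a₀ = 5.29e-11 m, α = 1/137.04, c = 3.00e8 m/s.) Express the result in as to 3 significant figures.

19.0 as

r = n²a₀/Z = 2²·5.29e-11/8 = 2.65e-11 m
v = Zαc/n = 8·0.00730·3.00e8/2 = 8.76e6 m/s
T = 2πr/v = 1.90e-17 s = 19.0 as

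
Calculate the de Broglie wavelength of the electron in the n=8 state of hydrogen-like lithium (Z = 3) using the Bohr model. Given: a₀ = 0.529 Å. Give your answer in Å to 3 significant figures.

8.86 Å

The Bohr quantisation condition is nλ = 2πr_n.
r_n = n²a₀/Z = 11.3 Å
λ = 2πr_n/n = 2π·11.3/8 = 8.86 Å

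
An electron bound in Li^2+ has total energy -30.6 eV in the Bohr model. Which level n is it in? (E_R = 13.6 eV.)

2

E_n = −E_R Z²/n² ⇒ n² = E_R Z²/(−E_n) = 13.6 × 3² / 30.6 ≈ 4.00
n = 2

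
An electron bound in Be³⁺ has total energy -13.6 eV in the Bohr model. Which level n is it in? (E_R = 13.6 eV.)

E_n = −E_R Z²/n² ⇒ n² = E_R Z²/(−E_n) = 13.6 × 4² / 13.6 ≈ 16.00
n = 4

4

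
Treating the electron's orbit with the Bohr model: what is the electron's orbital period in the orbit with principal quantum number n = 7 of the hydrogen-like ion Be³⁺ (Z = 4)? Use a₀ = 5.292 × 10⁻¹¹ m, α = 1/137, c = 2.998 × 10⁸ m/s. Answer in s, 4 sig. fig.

3.257 × 10⁻¹⁵ s

r = n²a₀/Z = 7²·5.292 × 10⁻¹¹/4 = 6.483 × 10⁻¹⁰ m
v = Zαc/n = 4·0.007299·2.998 × 10⁸/7 = 1.250 × 10⁶ m/s
T = 2πr/v = 3.257 × 10⁻¹⁵ s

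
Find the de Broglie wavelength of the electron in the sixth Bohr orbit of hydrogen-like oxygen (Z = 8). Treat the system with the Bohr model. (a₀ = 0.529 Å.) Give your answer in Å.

2.49 Å

The Bohr quantisation condition is nλ = 2πr_n.
r_n = n²a₀/Z = 2.38 Å
λ = 2πr_n/n = 2π·2.38/6 = 2.49 Å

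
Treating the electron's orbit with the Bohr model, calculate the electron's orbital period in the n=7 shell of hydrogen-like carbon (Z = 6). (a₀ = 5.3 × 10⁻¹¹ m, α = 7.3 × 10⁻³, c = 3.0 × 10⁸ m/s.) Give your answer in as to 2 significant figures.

1400 as

r = n²a₀/Z = 7²·5.3 × 10⁻¹¹/6 = 4.3 × 10⁻¹⁰ m
v = Zαc/n = 6·0.0073·3.0 × 10⁸/7 = 1.9 × 10⁶ m/s
T = 2πr/v = 1.4 × 10⁻¹⁵ s = 1400 as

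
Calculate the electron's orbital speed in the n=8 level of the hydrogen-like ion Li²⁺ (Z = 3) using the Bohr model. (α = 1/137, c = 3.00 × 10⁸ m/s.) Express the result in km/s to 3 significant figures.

821 km/s

v_n = Zαc/n = 3 × 0.00730 × 3.00 × 10⁸ / 8
    = 821 km/s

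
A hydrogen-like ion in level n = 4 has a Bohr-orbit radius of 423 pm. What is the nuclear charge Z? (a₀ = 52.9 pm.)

r_n = n²a₀/Z ⇒ Z = n²a₀/r = 4² × 52.9 / 423 ≈ 2.00
Z = 2

2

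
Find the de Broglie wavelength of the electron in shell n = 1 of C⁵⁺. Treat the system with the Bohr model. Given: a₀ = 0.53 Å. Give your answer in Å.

0.56 Å

The Bohr quantisation condition is nλ = 2πr_n.
r_n = n²a₀/Z = 0.088 Å
λ = 2πr_n/n = 2π·0.088/1 = 0.56 Å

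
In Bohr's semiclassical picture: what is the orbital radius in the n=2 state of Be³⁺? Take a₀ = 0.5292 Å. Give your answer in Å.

r_n = n²a₀/Z = 2² × 0.5292 / 4
    = 4 × 0.5292 / 4 = 0.5292 Å

0.5292 Å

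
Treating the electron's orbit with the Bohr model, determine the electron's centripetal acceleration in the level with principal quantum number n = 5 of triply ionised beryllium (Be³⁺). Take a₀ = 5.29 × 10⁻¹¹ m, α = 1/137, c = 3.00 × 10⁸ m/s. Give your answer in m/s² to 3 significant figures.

r = n²a₀/Z = 3.31 × 10⁻¹⁰ m, v = Zαc/n = 1.75 × 10⁶ m/s
a = v²/r = (1.75 × 10⁶)² / 3.31 × 10⁻¹⁰ = 9.28 × 10²¹ m/s²

9.28 × 10²¹ m/s²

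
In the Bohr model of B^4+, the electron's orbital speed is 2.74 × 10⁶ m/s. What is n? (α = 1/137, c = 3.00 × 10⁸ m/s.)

v_n = Zαc/n ⇒ n = Zαc/v = 5 × 0.00730 × 3.00 × 10⁸ / 2.74 × 10⁶ ≈ 4.00
n = 4

4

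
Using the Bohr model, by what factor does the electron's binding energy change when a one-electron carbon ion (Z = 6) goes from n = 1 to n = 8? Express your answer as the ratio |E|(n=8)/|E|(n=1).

1/64

|E| ∝ Z^2 · n^-2; with Z fixed, |E| ∝ n^-2.
|E|(n=8)/|E|(n=1) = (8/1)^-2 = 1/64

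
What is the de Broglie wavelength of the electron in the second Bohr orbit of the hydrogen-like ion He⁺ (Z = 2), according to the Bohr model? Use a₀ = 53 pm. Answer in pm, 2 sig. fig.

330 pm

The Bohr quantisation condition is nλ = 2πr_n.
r_n = n²a₀/Z = 110 pm
λ = 2πr_n/n = 2π·110/2 = 330 pm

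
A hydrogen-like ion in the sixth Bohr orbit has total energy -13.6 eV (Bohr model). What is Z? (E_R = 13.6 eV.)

E_n = −E_R Z²/n² ⇒ Z² = −E_n n²/E_R = 13.6 × 6² / 13.6 ≈ 36.00
Z = 6

6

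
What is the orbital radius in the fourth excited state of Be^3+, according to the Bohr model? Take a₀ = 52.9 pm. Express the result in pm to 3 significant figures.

331 pm

r_n = n²a₀/Z = 5² × 52.9 / 4
    = 25 × 52.9 / 4 = 331 pm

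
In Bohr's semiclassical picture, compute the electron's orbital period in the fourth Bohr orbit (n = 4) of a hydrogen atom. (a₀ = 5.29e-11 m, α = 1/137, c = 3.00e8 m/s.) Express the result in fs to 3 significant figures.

9.71 fs

r = n²a₀/Z = 4²·5.29e-11/1 = 8.46e-10 m
v = Zαc/n = 1·0.00730·3.00e8/4 = 5.47e5 m/s
T = 2πr/v = 9.71e-15 s = 9.71 fs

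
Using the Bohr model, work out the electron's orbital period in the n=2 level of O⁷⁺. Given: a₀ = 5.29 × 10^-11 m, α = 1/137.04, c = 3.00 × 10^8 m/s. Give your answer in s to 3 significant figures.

1.90 × 10^-17 s

r = n²a₀/Z = 2²·5.29 × 10^-11/8 = 2.65 × 10^-11 m
v = Zαc/n = 8·0.00730·3.00 × 10^8/2 = 8.76 × 10^6 m/s
T = 2πr/v = 1.90 × 10^-17 s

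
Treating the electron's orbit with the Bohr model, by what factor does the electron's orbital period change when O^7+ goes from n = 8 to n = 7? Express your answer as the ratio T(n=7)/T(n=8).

343/512

T ∝ Z^-2 · n^3; with Z fixed, T ∝ n^3.
T(n=7)/T(n=8) = (7/8)^3 = 343/512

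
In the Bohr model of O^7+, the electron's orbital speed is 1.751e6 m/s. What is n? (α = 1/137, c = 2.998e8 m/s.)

v_n = Zαc/n ⇒ n = Zαc/v = 8 × 0.007299 × 2.998e8 / 1.751e6 ≈ 10.00
n = 10

10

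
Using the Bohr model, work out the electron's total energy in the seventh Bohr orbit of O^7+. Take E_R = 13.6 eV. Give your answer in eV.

-17.8 eV

E_n = −E_R·Z²/n² = −13.6 × 8²/7² = -17.8 eV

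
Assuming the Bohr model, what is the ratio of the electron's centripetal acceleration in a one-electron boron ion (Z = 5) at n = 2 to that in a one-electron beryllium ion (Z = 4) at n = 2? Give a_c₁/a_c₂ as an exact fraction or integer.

125/64

a_c ∝ Z^3 · n^-4
a_c₁/a_c₂ = (5/4)^3 · (2/2)^-4 = 125/64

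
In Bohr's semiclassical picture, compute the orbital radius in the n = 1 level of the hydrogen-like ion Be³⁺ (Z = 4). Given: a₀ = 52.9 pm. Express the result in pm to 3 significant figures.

r_n = n²a₀/Z = 1² × 52.9 / 4
    = 1 × 52.9 / 4 = 13.2 pm

13.2 pm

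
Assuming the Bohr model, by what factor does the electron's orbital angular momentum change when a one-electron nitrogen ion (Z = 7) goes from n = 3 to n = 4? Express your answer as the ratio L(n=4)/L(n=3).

4/3

L = nℏ depends only on n, so L ∝ n.
L(n=4)/L(n=3) = (4/3)^1 = 4/3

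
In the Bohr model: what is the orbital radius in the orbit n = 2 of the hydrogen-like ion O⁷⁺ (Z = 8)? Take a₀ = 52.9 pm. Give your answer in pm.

26.4 pm

r_n = n²a₀/Z = 2² × 52.9 / 8
    = 4 × 52.9 / 8 = 26.4 pm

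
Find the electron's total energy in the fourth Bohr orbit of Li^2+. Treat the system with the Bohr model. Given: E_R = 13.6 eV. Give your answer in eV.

-7.65 eV

E_n = −E_R·Z²/n² = −13.6 × 3²/4² = -7.65 eV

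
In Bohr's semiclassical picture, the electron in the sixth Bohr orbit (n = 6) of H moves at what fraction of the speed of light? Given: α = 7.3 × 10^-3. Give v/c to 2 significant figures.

0.0012

v_n = Zαc/n, so v/c = Zα/n = 1 × 0.0073 / 6 = 0.0012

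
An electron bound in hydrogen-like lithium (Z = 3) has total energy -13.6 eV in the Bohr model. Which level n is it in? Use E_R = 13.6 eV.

E_n = −E_R Z²/n² ⇒ n² = E_R Z²/(−E_n) = 13.6 × 3² / 13.6 ≈ 9.00
n = 3

3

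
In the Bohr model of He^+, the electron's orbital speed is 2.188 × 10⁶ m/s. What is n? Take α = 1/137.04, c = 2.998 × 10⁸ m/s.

2

v_n = Zαc/n ⇒ n = Zαc/v = 2 × 0.007297 × 2.998 × 10⁸ / 2.188 × 10⁶ ≈ 2.00
n = 2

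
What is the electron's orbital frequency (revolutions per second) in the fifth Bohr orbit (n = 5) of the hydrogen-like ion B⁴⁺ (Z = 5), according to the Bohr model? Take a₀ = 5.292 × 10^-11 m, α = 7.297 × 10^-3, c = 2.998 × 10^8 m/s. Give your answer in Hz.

1.316 × 10^15 Hz

r = n²a₀/Z = 2.646 × 10^-10 m, v = Zαc/n = 2.188 × 10^6 m/s
f = v/(2πr) = 1.316 × 10^15 Hz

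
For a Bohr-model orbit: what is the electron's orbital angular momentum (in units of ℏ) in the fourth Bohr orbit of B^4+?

4

L_n = nℏ, so L/ℏ = n = 4.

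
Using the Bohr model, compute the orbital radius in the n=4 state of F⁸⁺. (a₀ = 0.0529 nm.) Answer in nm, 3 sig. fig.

r_n = n²a₀/Z = 4² × 0.0529 / 9
    = 16 × 0.0529 / 9 = 0.0940 nm

0.0940 nm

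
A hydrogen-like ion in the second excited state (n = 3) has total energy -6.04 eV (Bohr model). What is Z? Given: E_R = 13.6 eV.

E_n = −E_R Z²/n² ⇒ Z² = −E_n n²/E_R = 6.04 × 3² / 13.6 ≈ 4.00
Z = 2

2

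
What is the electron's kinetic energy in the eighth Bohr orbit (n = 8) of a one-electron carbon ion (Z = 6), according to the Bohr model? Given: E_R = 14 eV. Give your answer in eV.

7.9 eV

For a Coulomb orbit the virial theorem gives K = −E_n.
E_n = −E_R·Z²/n², so K = E_R·Z²/n² = 14 × 6²/8² = 7.9 eV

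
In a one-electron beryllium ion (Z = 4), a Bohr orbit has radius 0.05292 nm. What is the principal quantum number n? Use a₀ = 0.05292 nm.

2

r_n = n²a₀/Z ⇒ n² = rZ/a₀ = 0.05292 × 4 / 0.05292 ≈ 4.00
n = 2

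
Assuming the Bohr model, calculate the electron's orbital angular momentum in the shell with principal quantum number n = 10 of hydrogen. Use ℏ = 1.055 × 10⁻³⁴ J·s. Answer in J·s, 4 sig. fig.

L_n = nℏ = 10 × 1.055 × 10⁻³⁴ = 1.055 × 10⁻³³ J·s

1.055 × 10⁻³³ J·s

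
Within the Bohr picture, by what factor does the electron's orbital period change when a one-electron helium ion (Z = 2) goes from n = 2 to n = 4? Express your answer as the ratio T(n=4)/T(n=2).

8

T ∝ Z^-2 · n^3; with Z fixed, T ∝ n^3.
T(n=4)/T(n=2) = (4/2)^3 = 8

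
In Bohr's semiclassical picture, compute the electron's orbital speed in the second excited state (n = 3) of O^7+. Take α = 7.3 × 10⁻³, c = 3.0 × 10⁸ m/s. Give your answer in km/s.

5800 km/s

v_n = Zαc/n = 8 × 0.0073 × 3.0 × 10⁸ / 3
    = 5800 km/s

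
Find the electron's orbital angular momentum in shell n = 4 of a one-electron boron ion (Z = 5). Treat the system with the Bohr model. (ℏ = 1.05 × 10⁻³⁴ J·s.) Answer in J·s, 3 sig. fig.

4.20 × 10⁻³⁴ J·s

L_n = nℏ = 4 × 1.05 × 10⁻³⁴ = 4.20 × 10⁻³⁴ J·s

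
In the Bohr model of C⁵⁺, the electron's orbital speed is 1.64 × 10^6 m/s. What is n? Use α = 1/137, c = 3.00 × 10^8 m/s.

8

v_n = Zαc/n ⇒ n = Zαc/v = 6 × 0.00730 × 3.00 × 10^8 / 1.64 × 10^6 ≈ 8.01
n = 8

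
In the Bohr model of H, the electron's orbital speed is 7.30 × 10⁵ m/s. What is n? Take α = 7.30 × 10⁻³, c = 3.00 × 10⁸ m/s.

v_n = Zαc/n ⇒ n = Zαc/v = 1 × 0.00730 × 3.00 × 10⁸ / 7.30 × 10⁵ ≈ 3.00
n = 3

3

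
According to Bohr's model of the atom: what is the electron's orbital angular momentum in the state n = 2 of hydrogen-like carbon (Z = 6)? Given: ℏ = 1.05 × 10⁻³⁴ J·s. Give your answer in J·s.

2.10 × 10⁻³⁴ J·s

L_n = nℏ = 2 × 1.05 × 10⁻³⁴ = 2.10 × 10⁻³⁴ J·s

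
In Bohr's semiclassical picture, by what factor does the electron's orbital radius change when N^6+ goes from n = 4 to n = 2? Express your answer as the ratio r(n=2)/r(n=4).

r ∝ Z^-1 · n^2; with Z fixed, r ∝ n^2.
r(n=2)/r(n=4) = (2/4)^2 = 1/4

1/4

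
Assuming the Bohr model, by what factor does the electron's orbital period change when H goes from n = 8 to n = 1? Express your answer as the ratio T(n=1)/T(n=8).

T ∝ Z^-2 · n^3; with Z fixed, T ∝ n^3.
T(n=1)/T(n=8) = (1/8)^3 = 1/512

1/512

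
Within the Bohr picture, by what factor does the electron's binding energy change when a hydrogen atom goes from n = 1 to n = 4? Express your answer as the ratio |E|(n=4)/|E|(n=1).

|E| ∝ Z^2 · n^-2; with Z fixed, |E| ∝ n^-2.
|E|(n=4)/|E|(n=1) = (4/1)^-2 = 1/16

1/16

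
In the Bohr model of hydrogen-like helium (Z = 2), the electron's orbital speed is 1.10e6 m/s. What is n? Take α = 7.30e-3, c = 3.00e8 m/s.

v_n = Zαc/n ⇒ n = Zαc/v = 2 × 0.00730 × 3.00e8 / 1.10e6 ≈ 3.98
n = 4

4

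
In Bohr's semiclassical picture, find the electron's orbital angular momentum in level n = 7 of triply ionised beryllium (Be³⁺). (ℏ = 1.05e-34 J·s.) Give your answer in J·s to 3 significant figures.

7.35e-34 J·s

L_n = nℏ = 7 × 1.05e-34 = 7.35e-34 J·s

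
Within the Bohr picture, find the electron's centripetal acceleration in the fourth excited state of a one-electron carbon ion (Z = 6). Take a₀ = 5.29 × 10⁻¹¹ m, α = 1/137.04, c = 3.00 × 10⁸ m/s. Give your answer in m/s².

3.13 × 10²² m/s²

r = n²a₀/Z = 2.20 × 10⁻¹⁰ m, v = Zαc/n = 2.63 × 10⁶ m/s
a = v²/r = (2.63 × 10⁶)² / 2.20 × 10⁻¹⁰ = 3.13 × 10²² m/s²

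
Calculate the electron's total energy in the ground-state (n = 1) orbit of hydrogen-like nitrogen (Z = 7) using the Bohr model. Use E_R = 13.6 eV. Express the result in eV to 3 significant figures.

-666 eV

E_n = −E_R·Z²/n² = −13.6 × 7²/1² = -666 eV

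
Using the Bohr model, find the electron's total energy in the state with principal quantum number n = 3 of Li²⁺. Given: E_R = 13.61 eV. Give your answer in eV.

-13.61 eV

E_n = −E_R·Z²/n² = −13.61 × 3²/3² = -13.61 eV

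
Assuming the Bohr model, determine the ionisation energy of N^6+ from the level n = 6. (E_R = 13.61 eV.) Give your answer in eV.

E_n = −E_R·Z²/n² = −13.61 × 7²/6² eV = -18.52 eV
Ionisation energy = −E_n = 18.52 eV

18.52 eV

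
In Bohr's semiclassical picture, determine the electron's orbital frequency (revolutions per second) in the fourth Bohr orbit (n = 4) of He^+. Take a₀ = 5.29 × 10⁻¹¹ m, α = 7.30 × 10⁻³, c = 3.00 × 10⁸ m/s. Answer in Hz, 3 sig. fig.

4.12 × 10¹⁴ Hz

r = n²a₀/Z = 4.23 × 10⁻¹⁰ m, v = Zαc/n = 1.09 × 10⁶ m/s
f = v/(2πr) = 4.12 × 10¹⁴ Hz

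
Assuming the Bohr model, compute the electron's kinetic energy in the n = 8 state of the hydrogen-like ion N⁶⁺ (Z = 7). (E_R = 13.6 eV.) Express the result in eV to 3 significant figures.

10.4 eV

For a Coulomb orbit the virial theorem gives K = −E_n.
E_n = −E_R·Z²/n², so K = E_R·Z²/n² = 13.6 × 7²/8² = 10.4 eV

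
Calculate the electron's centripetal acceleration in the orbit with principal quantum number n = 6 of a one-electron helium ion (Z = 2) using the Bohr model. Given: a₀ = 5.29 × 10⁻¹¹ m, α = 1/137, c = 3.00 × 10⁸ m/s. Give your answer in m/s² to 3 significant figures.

r = n²a₀/Z = 9.52 × 10⁻¹⁰ m, v = Zαc/n = 7.30 × 10⁵ m/s
a = v²/r = (7.30 × 10⁵)² / 9.52 × 10⁻¹⁰ = 5.60 × 10²⁰ m/s²

5.60 × 10²⁰ m/s²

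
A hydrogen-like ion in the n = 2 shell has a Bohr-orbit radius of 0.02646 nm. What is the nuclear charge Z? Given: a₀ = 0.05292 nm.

r_n = n²a₀/Z ⇒ Z = n²a₀/r = 2² × 0.05292 / 0.02646 ≈ 8.00
Z = 8

8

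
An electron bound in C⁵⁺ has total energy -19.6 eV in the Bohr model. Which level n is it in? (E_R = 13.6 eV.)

5

E_n = −E_R Z²/n² ⇒ n² = E_R Z²/(−E_n) = 13.6 × 6² / 19.6 ≈ 24.98
n = 5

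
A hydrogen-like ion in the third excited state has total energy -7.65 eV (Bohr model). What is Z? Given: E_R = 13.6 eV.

3

E_n = −E_R Z²/n² ⇒ Z² = −E_n n²/E_R = 7.65 × 4² / 13.6 ≈ 9.00
Z = 3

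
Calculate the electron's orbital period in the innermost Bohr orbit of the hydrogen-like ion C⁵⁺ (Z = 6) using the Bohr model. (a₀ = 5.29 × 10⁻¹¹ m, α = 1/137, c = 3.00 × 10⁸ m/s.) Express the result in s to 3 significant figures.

4.22 × 10⁻¹⁸ s

r = n²a₀/Z = 1²·5.29 × 10⁻¹¹/6 = 8.82 × 10⁻¹² m
v = Zαc/n = 6·0.00730·3.00 × 10⁸/1 = 1.31 × 10⁷ m/s
T = 2πr/v = 4.22 × 10⁻¹⁸ s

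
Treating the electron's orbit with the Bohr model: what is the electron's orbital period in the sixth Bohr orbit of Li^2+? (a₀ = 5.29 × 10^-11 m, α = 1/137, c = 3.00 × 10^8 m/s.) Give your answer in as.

r = n²a₀/Z = 6²·5.29 × 10^-11/3 = 6.35 × 10^-10 m
v = Zαc/n = 3·0.00730·3.00 × 10^8/6 = 1.09 × 10^6 m/s
T = 2πr/v = 3.64 × 10^-15 s = 3640 as

3640 as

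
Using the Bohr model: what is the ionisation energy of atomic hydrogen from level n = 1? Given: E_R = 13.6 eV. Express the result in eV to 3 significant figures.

13.6 eV

E_n = −E_R·Z²/n² = −13.6 × 1²/1² eV = -13.6 eV
Ionisation energy = −E_n = 13.6 eV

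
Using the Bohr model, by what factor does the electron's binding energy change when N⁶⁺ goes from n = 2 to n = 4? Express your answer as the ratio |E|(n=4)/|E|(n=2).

1/4

|E| ∝ Z^2 · n^-2; with Z fixed, |E| ∝ n^-2.
|E|(n=4)/|E|(n=2) = (4/2)^-2 = 1/4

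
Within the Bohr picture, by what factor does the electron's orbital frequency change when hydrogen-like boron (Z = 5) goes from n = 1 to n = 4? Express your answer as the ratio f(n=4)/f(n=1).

1/64

f ∝ Z^2 · n^-3; with Z fixed, f ∝ n^-3.
f(n=4)/f(n=1) = (4/1)^-3 = 1/64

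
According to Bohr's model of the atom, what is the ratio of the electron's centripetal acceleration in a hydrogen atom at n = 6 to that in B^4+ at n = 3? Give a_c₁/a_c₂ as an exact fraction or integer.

a_c ∝ Z^3 · n^-4
a_c₁/a_c₂ = (1/5)^3 · (6/3)^-4 = 1/2000

1/2000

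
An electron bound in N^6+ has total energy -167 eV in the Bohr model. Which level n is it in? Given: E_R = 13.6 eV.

E_n = −E_R Z²/n² ⇒ n² = E_R Z²/(−E_n) = 13.6 × 7² / 167 ≈ 3.99
n = 2

2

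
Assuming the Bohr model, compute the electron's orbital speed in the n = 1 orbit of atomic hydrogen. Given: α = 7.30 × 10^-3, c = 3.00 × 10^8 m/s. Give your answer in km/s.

v_n = Zαc/n = 1 × 0.00730 × 3.00 × 10^8 / 1
    = 2190 km/s

2190 km/s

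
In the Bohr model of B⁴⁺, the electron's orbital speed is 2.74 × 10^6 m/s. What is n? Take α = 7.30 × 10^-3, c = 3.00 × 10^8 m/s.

4

v_n = Zαc/n ⇒ n = Zαc/v = 5 × 0.00730 × 3.00 × 10^8 / 2.74 × 10^6 ≈ 4.00
n = 4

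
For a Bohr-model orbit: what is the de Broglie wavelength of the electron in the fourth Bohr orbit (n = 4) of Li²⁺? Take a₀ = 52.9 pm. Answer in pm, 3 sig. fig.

The Bohr quantisation condition is nλ = 2πr_n.
r_n = n²a₀/Z = 282 pm
λ = 2πr_n/n = 2π·282/4 = 443 pm

443 pm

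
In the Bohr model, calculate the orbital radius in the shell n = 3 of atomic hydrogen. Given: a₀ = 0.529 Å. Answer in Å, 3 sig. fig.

r_n = n²a₀/Z = 3² × 0.529 / 1
    = 9 × 0.529 / 1 = 4.76 Å

4.76 Å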